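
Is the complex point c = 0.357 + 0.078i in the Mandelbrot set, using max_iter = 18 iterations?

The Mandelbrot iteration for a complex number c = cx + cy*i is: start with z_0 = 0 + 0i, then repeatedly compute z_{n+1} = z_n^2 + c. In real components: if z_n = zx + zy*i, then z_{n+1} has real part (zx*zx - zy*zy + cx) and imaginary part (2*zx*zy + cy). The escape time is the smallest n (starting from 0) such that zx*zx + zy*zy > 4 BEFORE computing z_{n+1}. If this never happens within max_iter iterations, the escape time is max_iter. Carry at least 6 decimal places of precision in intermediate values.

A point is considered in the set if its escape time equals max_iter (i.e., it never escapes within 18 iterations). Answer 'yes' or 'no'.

Answer: no

Derivation:
z_0 = 0 + 0i, c = 0.3570 + 0.0780i
Iter 1: z = 0.3570 + 0.0780i, |z|^2 = 0.1335
Iter 2: z = 0.4784 + 0.1337i, |z|^2 = 0.2467
Iter 3: z = 0.5680 + 0.2059i, |z|^2 = 0.3650
Iter 4: z = 0.6372 + 0.3119i, |z|^2 = 0.5033
Iter 5: z = 0.6657 + 0.4755i, |z|^2 = 0.6693
Iter 6: z = 0.5741 + 0.7111i, |z|^2 = 0.8352
Iter 7: z = 0.1810 + 0.8945i, |z|^2 = 0.8328
Iter 8: z = -0.4103 + 0.4018i, |z|^2 = 0.3298
Iter 9: z = 0.3639 + -0.2517i, |z|^2 = 0.1958
Iter 10: z = 0.4260 + -0.1052i, |z|^2 = 0.1926
Iter 11: z = 0.5274 + -0.0116i, |z|^2 = 0.2783
Iter 12: z = 0.6351 + 0.0657i, |z|^2 = 0.4076
Iter 13: z = 0.7560 + 0.1615i, |z|^2 = 0.5976
Iter 14: z = 0.9024 + 0.3222i, |z|^2 = 0.9182
Iter 15: z = 1.0676 + 0.6595i, |z|^2 = 1.5747
Iter 16: z = 1.0619 + 1.4861i, |z|^2 = 3.3362
Iter 17: z = -0.7239 + 3.2343i, |z|^2 = 10.9845
Escaped at iteration 17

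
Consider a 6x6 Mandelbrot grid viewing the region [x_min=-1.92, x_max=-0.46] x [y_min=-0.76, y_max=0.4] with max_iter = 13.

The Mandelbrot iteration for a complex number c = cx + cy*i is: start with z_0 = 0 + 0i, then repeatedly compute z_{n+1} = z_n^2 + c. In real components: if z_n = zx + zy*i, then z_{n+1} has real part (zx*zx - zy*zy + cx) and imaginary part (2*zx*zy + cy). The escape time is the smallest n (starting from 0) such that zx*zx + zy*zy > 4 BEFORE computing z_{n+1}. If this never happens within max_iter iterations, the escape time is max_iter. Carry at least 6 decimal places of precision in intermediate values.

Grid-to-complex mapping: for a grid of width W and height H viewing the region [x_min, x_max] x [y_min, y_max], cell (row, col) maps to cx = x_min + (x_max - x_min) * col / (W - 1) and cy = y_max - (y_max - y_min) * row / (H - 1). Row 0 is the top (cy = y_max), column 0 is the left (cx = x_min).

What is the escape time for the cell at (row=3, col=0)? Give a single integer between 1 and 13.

Answer: 3

Derivation:
z_0 = 0 + 0i, c = -1.9200 + -0.2960i
Iter 1: z = -1.9200 + -0.2960i, |z|^2 = 3.7740
Iter 2: z = 1.6788 + 0.8406i, |z|^2 = 3.5250
Iter 3: z = 0.1916 + 2.5265i, |z|^2 = 6.4200
Escaped at iteration 3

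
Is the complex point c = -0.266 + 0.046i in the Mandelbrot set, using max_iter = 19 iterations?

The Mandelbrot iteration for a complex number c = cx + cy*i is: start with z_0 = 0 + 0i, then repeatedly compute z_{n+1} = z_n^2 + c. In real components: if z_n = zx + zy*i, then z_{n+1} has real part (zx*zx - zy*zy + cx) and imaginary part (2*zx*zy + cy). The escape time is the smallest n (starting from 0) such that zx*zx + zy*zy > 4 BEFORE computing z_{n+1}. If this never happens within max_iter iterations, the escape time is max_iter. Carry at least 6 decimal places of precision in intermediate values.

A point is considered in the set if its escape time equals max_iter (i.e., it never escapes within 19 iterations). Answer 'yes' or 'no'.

z_0 = 0 + 0i, c = -0.2660 + 0.0460i
Iter 1: z = -0.2660 + 0.0460i, |z|^2 = 0.0729
Iter 2: z = -0.1974 + 0.0215i, |z|^2 = 0.0394
Iter 3: z = -0.2275 + 0.0375i, |z|^2 = 0.0532
Iter 4: z = -0.2156 + 0.0289i, |z|^2 = 0.0473
Iter 5: z = -0.2203 + 0.0335i, |z|^2 = 0.0497
Iter 6: z = -0.2186 + 0.0312i, |z|^2 = 0.0488
Iter 7: z = -0.2192 + 0.0323i, |z|^2 = 0.0491
Iter 8: z = -0.2190 + 0.0318i, |z|^2 = 0.0490
Iter 9: z = -0.2191 + 0.0321i, |z|^2 = 0.0490
Iter 10: z = -0.2190 + 0.0320i, |z|^2 = 0.0490
Iter 11: z = -0.2190 + 0.0320i, |z|^2 = 0.0490
Iter 12: z = -0.2190 + 0.0320i, |z|^2 = 0.0490
Iter 13: z = -0.2190 + 0.0320i, |z|^2 = 0.0490
Iter 14: z = -0.2190 + 0.0320i, |z|^2 = 0.0490
Iter 15: z = -0.2190 + 0.0320i, |z|^2 = 0.0490
Iter 16: z = -0.2190 + 0.0320i, |z|^2 = 0.0490
Iter 17: z = -0.2190 + 0.0320i, |z|^2 = 0.0490
Iter 18: z = -0.2190 + 0.0320i, |z|^2 = 0.0490
Did not escape in 19 iterations → in set

Answer: yes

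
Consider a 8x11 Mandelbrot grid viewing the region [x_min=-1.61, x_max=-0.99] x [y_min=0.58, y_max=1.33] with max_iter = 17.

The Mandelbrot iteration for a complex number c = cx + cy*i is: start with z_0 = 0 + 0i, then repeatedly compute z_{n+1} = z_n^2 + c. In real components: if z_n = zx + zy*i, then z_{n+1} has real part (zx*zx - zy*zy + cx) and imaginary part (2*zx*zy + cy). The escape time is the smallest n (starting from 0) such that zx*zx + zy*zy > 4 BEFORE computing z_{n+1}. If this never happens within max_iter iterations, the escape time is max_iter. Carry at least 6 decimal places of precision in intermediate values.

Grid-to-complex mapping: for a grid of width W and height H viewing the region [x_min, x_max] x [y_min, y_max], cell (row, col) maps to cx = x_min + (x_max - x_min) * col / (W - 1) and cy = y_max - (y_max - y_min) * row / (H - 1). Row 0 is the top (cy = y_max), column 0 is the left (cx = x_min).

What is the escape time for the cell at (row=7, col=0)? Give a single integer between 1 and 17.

z_0 = 0 + 0i, c = -1.6100 + 0.8050i
Iter 1: z = -1.6100 + 0.8050i, |z|^2 = 3.2401
Iter 2: z = 0.3341 + -1.7871i, |z|^2 = 3.3053
Iter 3: z = -4.6921 + -0.3891i, |z|^2 = 22.1674
Escaped at iteration 3

Answer: 3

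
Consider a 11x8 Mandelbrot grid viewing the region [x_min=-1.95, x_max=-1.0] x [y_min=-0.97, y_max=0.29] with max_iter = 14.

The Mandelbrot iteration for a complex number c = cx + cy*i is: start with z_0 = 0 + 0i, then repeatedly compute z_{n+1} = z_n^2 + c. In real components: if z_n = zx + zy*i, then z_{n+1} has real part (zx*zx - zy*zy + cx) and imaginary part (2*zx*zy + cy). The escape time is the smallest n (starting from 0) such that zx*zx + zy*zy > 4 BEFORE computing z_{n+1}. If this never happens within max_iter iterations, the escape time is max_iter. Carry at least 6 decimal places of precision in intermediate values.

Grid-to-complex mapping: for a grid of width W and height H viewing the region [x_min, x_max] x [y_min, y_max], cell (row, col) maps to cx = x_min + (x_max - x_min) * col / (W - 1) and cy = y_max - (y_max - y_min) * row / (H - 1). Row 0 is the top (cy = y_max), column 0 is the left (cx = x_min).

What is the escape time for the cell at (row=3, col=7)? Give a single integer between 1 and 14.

Answer: 8

Derivation:
z_0 = 0 + 0i, c = -1.2850 + -0.2500i
Iter 1: z = -1.2850 + -0.2500i, |z|^2 = 1.7137
Iter 2: z = 0.3037 + 0.3925i, |z|^2 = 0.2463
Iter 3: z = -1.3468 + -0.0116i, |z|^2 = 1.8140
Iter 4: z = 0.5288 + -0.2188i, |z|^2 = 0.3275
Iter 5: z = -1.0533 + -0.4814i, |z|^2 = 1.3412
Iter 6: z = -0.4073 + 0.7641i, |z|^2 = 0.7498
Iter 7: z = -1.7030 + -0.8725i, |z|^2 = 3.6614
Iter 8: z = 0.8539 + 2.7216i, |z|^2 = 8.1364
Escaped at iteration 8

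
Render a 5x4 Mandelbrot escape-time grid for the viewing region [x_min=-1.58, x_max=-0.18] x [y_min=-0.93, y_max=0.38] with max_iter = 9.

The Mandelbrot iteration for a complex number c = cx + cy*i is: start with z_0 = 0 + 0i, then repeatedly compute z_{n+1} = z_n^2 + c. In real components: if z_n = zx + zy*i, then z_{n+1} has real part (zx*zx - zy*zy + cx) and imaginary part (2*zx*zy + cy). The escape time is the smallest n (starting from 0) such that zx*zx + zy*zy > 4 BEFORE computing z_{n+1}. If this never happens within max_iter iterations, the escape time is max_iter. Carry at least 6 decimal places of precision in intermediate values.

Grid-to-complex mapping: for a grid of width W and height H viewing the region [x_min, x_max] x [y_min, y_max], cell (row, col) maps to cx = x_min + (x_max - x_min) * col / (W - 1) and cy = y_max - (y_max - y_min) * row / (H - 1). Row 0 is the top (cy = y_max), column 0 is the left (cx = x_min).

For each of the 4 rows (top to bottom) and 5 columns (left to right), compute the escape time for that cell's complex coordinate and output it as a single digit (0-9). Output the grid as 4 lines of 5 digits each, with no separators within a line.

(row=0, col=0): c = -1.5800 + 0.3800i → escape time 4
(row=0, col=1): c = -1.2300 + 0.3800i → escape time 8
(row=0, col=2): c = -0.8800 + 0.3800i → escape time 7
(row=0, col=3): c = -0.5300 + 0.3800i → escape time 9
(row=0, col=4): c = -0.1800 + 0.3800i → escape time 9
(row=1, col=0): c = -1.5800 + -0.0567i → escape time 7
(row=1, col=1): c = -1.2300 + -0.0567i → escape time 9
(row=1, col=2): c = -0.8800 + -0.0567i → escape time 9
(row=1, col=3): c = -0.5300 + -0.0567i → escape time 9
(row=1, col=4): c = -0.1800 + -0.0567i → escape time 9
(row=2, col=0): c = -1.5800 + -0.4933i → escape time 3
(row=2, col=1): c = -1.2300 + -0.4933i → escape time 5
(row=2, col=2): c = -0.8800 + -0.4933i → escape time 5
(row=2, col=3): c = -0.5300 + -0.4933i → escape time 9
(row=2, col=4): c = -0.1800 + -0.4933i → escape time 9
(row=3, col=0): c = -1.5800 + -0.9300i → escape time 2
(row=3, col=1): c = -1.2300 + -0.9300i → escape time 3
(row=3, col=2): c = -0.8800 + -0.9300i → escape time 3
(row=3, col=3): c = -0.5300 + -0.9300i → escape time 4
(row=3, col=4): c = -0.1800 + -0.9300i → escape time 8

Answer: 48799
79999
35599
23348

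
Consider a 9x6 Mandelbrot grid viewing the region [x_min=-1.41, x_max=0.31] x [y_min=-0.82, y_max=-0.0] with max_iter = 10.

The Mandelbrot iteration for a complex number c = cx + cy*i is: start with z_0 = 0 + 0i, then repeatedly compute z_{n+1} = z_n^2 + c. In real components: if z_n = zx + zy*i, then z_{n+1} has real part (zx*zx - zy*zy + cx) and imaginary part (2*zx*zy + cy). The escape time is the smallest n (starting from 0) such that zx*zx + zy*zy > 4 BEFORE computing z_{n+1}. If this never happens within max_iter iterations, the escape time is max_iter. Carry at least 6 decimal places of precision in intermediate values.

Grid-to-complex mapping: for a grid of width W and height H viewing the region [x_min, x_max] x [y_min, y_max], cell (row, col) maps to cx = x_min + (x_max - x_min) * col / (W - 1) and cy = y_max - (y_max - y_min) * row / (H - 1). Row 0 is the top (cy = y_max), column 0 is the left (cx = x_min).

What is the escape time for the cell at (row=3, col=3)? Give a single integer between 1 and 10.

z_0 = 0 + 0i, c = -0.7650 + -0.4920i
Iter 1: z = -0.7650 + -0.4920i, |z|^2 = 0.8273
Iter 2: z = -0.4218 + 0.2608i, |z|^2 = 0.2459
Iter 3: z = -0.6550 + -0.7120i, |z|^2 = 0.9360
Iter 4: z = -0.8429 + 0.4408i, |z|^2 = 0.9047
Iter 5: z = -0.2489 + -1.2350i, |z|^2 = 1.5873
Iter 6: z = -2.2284 + 0.1228i, |z|^2 = 4.9807
Escaped at iteration 6

Answer: 6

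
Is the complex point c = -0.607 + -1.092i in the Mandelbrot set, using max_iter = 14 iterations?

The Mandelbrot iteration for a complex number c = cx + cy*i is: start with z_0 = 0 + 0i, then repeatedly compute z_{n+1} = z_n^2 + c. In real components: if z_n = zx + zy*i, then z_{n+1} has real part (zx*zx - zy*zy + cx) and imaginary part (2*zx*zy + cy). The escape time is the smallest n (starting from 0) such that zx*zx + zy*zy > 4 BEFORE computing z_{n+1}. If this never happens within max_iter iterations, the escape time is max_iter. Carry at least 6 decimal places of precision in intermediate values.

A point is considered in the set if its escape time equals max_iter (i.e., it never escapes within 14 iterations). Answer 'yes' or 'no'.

Answer: no

Derivation:
z_0 = 0 + 0i, c = -0.6070 + -1.0920i
Iter 1: z = -0.6070 + -1.0920i, |z|^2 = 1.5609
Iter 2: z = -1.4310 + 0.2337i, |z|^2 = 2.1024
Iter 3: z = 1.3862 + -1.7608i, |z|^2 = 5.0220
Escaped at iteration 3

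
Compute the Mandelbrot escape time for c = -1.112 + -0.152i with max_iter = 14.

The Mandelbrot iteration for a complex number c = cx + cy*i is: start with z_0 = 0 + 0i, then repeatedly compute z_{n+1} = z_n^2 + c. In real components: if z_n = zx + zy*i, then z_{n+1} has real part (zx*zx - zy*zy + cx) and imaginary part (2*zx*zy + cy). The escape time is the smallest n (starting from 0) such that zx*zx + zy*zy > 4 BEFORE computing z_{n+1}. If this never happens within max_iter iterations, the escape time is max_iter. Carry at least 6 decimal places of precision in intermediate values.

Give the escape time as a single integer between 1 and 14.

z_0 = 0 + 0i, c = -1.1120 + -0.1520i
Iter 1: z = -1.1120 + -0.1520i, |z|^2 = 1.2596
Iter 2: z = 0.1014 + 0.1860i, |z|^2 = 0.0449
Iter 3: z = -1.1363 + -0.1143i, |z|^2 = 1.3043
Iter 4: z = 0.1662 + 0.1077i, |z|^2 = 0.0392
Iter 5: z = -1.0960 + -0.1162i, |z|^2 = 1.2147
Iter 6: z = 0.0757 + 0.1027i, |z|^2 = 0.0163
Iter 7: z = -1.1168 + -0.1365i, |z|^2 = 1.2659
Iter 8: z = 0.1167 + 0.1528i, |z|^2 = 0.0370
Iter 9: z = -1.1217 + -0.1163i, |z|^2 = 1.2718
Iter 10: z = 0.1327 + 0.1090i, |z|^2 = 0.0295
Iter 11: z = -1.1063 + -0.1231i, |z|^2 = 1.2390
Iter 12: z = 0.0967 + 0.1203i, |z|^2 = 0.0238
Iter 13: z = -1.1171 + -0.1287i, |z|^2 = 1.2645

Answer: 14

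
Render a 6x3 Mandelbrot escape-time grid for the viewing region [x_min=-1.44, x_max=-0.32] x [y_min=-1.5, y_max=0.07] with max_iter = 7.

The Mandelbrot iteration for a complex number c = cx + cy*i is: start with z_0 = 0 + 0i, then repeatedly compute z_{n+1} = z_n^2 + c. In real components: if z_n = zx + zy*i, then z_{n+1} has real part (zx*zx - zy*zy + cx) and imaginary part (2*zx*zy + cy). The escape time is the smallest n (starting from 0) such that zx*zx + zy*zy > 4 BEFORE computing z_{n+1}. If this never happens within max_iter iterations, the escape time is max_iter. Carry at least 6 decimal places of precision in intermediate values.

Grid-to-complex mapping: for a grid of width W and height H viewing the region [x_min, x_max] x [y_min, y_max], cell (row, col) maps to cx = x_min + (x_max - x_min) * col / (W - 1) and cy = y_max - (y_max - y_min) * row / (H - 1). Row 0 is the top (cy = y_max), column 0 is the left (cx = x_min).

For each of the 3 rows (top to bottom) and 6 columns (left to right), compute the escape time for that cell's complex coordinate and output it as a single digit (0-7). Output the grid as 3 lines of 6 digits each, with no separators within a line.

Answer: 777777
334477
122222

Derivation:
(row=0, col=0): c = -1.4400 + 0.0700i → escape time 7
(row=0, col=1): c = -1.2160 + 0.0700i → escape time 7
(row=0, col=2): c = -0.9920 + 0.0700i → escape time 7
(row=0, col=3): c = -0.7680 + 0.0700i → escape time 7
(row=0, col=4): c = -0.5440 + 0.0700i → escape time 7
(row=0, col=5): c = -0.3200 + 0.0700i → escape time 7
(row=1, col=0): c = -1.4400 + -0.7150i → escape time 3
(row=1, col=1): c = -1.2160 + -0.7150i → escape time 3
(row=1, col=2): c = -0.9920 + -0.7150i → escape time 4
(row=1, col=3): c = -0.7680 + -0.7150i → escape time 4
(row=1, col=4): c = -0.5440 + -0.7150i → escape time 7
(row=1, col=5): c = -0.3200 + -0.7150i → escape time 7
(row=2, col=0): c = -1.4400 + -1.5000i → escape time 1
(row=2, col=1): c = -1.2160 + -1.5000i → escape time 2
(row=2, col=2): c = -0.9920 + -1.5000i → escape time 2
(row=2, col=3): c = -0.7680 + -1.5000i → escape time 2
(row=2, col=4): c = -0.5440 + -1.5000i → escape time 2
(row=2, col=5): c = -0.3200 + -1.5000i → escape time 2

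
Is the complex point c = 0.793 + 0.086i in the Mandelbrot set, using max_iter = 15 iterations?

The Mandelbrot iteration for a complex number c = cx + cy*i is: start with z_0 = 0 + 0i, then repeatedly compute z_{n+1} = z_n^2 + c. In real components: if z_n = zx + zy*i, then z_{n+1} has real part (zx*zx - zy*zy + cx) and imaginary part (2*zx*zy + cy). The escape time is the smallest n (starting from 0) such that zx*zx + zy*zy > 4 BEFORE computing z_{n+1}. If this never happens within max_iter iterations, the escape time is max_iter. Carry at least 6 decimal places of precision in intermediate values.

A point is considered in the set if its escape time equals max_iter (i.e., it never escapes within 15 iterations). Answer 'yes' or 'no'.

Answer: no

Derivation:
z_0 = 0 + 0i, c = 0.7930 + 0.0860i
Iter 1: z = 0.7930 + 0.0860i, |z|^2 = 0.6362
Iter 2: z = 1.4145 + 0.2224i, |z|^2 = 2.0501
Iter 3: z = 2.7442 + 0.7151i, |z|^2 = 8.0422
Escaped at iteration 3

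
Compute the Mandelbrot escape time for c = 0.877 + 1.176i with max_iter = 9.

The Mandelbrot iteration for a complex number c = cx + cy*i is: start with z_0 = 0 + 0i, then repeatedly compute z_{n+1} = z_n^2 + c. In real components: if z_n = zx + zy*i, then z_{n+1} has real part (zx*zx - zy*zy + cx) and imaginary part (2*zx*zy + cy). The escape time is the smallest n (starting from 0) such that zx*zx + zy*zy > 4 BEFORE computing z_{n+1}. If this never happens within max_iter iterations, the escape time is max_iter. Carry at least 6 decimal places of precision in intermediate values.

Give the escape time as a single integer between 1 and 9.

Answer: 2

Derivation:
z_0 = 0 + 0i, c = 0.8770 + 1.1760i
Iter 1: z = 0.8770 + 1.1760i, |z|^2 = 2.1521
Iter 2: z = 0.2632 + 3.2387i, |z|^2 = 10.5585
Escaped at iteration 2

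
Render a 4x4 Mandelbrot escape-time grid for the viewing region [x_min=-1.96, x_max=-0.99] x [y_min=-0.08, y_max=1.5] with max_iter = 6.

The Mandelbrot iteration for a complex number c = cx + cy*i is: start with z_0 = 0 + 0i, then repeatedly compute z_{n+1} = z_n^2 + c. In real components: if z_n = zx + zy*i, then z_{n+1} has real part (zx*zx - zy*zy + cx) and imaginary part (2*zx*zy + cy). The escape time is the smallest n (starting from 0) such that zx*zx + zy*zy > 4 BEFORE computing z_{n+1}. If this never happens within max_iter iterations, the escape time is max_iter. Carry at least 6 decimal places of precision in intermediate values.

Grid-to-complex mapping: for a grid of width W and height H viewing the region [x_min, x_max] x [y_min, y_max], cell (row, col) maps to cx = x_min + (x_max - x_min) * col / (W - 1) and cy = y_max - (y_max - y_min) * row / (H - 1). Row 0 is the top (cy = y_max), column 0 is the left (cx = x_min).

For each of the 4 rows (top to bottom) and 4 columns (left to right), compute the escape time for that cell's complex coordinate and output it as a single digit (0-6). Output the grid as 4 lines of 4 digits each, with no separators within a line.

(row=0, col=0): c = -1.9600 + 1.5000i → escape time 1
(row=0, col=1): c = -1.6367 + 1.5000i → escape time 1
(row=0, col=2): c = -1.3133 + 1.5000i → escape time 2
(row=0, col=3): c = -0.9900 + 1.5000i → escape time 2
(row=1, col=0): c = -1.9600 + 0.9733i → escape time 1
(row=1, col=1): c = -1.6367 + 0.9733i → escape time 2
(row=1, col=2): c = -1.3133 + 0.9733i → escape time 3
(row=1, col=3): c = -0.9900 + 0.9733i → escape time 3
(row=2, col=0): c = -1.9600 + 0.4467i → escape time 1
(row=2, col=1): c = -1.6367 + 0.4467i → escape time 3
(row=2, col=2): c = -1.3133 + 0.4467i → escape time 5
(row=2, col=3): c = -0.9900 + 0.4467i → escape time 5
(row=3, col=0): c = -1.9600 + -0.0800i → escape time 4
(row=3, col=1): c = -1.6367 + -0.0800i → escape time 6
(row=3, col=2): c = -1.3133 + -0.0800i → escape time 6
(row=3, col=3): c = -0.9900 + -0.0800i → escape time 6

Answer: 1122
1233
1355
4666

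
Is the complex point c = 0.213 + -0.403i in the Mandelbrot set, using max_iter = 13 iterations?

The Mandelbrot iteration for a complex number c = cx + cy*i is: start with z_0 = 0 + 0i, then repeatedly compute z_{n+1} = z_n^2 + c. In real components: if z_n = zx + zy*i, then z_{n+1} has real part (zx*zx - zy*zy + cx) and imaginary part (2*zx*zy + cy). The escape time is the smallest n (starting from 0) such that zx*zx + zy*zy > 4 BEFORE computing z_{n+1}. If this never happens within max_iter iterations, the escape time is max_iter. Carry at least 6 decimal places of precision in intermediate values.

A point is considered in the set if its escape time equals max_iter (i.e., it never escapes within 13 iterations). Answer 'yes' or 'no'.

Answer: yes

Derivation:
z_0 = 0 + 0i, c = 0.2130 + -0.4030i
Iter 1: z = 0.2130 + -0.4030i, |z|^2 = 0.2078
Iter 2: z = 0.0960 + -0.5747i, |z|^2 = 0.3395
Iter 3: z = -0.1080 + -0.5133i, |z|^2 = 0.2751
Iter 4: z = -0.0388 + -0.2921i, |z|^2 = 0.0868
Iter 5: z = 0.1292 + -0.3803i, |z|^2 = 0.1613
Iter 6: z = 0.0850 + -0.5013i, |z|^2 = 0.2585
Iter 7: z = -0.0310 + -0.4883i, |z|^2 = 0.2394
Iter 8: z = -0.0244 + -0.3727i, |z|^2 = 0.1395
Iter 9: z = 0.0747 + -0.3848i, |z|^2 = 0.1536
Iter 10: z = 0.0705 + -0.4605i, |z|^2 = 0.2170
Iter 11: z = 0.0059 + -0.4679i, |z|^2 = 0.2190
Iter 12: z = -0.0059 + -0.4085i, |z|^2 = 0.1669
Did not escape in 13 iterations → in set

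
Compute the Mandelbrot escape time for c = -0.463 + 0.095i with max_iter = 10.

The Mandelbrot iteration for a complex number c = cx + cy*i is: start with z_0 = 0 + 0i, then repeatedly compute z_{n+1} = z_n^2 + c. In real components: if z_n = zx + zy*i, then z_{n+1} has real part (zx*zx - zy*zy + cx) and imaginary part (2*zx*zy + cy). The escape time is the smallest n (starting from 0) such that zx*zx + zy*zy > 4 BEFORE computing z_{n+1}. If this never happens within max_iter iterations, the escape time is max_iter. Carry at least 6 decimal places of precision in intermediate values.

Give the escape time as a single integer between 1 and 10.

Answer: 10

Derivation:
z_0 = 0 + 0i, c = -0.4630 + 0.0950i
Iter 1: z = -0.4630 + 0.0950i, |z|^2 = 0.2234
Iter 2: z = -0.2577 + 0.0070i, |z|^2 = 0.0664
Iter 3: z = -0.3967 + 0.0914i, |z|^2 = 0.1657
Iter 4: z = -0.3140 + 0.0225i, |z|^2 = 0.0991
Iter 5: z = -0.3649 + 0.0809i, |z|^2 = 0.1397
Iter 6: z = -0.3364 + 0.0360i, |z|^2 = 0.1144
Iter 7: z = -0.3511 + 0.0708i, |z|^2 = 0.1283
Iter 8: z = -0.3447 + 0.0453i, |z|^2 = 0.1209
Iter 9: z = -0.3462 + 0.0638i, |z|^2 = 0.1239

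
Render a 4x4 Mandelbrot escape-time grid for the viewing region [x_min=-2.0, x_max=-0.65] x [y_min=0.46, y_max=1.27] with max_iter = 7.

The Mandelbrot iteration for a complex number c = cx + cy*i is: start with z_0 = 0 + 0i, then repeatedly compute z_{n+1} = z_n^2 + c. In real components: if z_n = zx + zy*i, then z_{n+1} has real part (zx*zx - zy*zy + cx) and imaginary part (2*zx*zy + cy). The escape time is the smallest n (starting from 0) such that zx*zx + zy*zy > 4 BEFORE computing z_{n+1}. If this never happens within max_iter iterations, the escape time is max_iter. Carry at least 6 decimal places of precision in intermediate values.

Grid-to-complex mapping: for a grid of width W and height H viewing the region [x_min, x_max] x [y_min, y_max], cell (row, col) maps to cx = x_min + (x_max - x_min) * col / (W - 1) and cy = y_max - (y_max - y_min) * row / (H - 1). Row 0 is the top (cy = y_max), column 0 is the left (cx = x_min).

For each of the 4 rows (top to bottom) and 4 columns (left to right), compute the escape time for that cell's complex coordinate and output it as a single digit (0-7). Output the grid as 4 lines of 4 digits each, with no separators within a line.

(row=0, col=0): c = -2.0000 + 1.2700i → escape time 1
(row=0, col=1): c = -1.5500 + 1.2700i → escape time 1
(row=0, col=2): c = -1.1000 + 1.2700i → escape time 2
(row=0, col=3): c = -0.6500 + 1.2700i → escape time 3
(row=1, col=0): c = -2.0000 + 1.0000i → escape time 1
(row=1, col=1): c = -1.5500 + 1.0000i → escape time 2
(row=1, col=2): c = -1.1000 + 1.0000i → escape time 3
(row=1, col=3): c = -0.6500 + 1.0000i → escape time 4
(row=2, col=0): c = -2.0000 + 0.7300i → escape time 1
(row=2, col=1): c = -1.5500 + 0.7300i → escape time 3
(row=2, col=2): c = -1.1000 + 0.7300i → escape time 3
(row=2, col=3): c = -0.6500 + 0.7300i → escape time 5
(row=3, col=0): c = -2.0000 + 0.4600i → escape time 1
(row=3, col=1): c = -1.5500 + 0.4600i → escape time 3
(row=3, col=2): c = -1.1000 + 0.4600i → escape time 5
(row=3, col=3): c = -0.6500 + 0.4600i → escape time 7

Answer: 1123
1234
1335
1357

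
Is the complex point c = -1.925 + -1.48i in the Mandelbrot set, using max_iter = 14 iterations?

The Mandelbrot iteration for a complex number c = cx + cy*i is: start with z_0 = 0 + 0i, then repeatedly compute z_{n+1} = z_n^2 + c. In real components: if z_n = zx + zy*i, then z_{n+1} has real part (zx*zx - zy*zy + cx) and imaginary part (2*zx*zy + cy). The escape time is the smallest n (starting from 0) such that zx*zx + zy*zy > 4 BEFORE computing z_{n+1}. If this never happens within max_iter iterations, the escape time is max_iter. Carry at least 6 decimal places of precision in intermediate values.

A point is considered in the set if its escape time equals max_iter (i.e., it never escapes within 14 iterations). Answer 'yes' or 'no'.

Answer: no

Derivation:
z_0 = 0 + 0i, c = -1.9250 + -1.4800i
Iter 1: z = -1.9250 + -1.4800i, |z|^2 = 5.8960
Escaped at iteration 1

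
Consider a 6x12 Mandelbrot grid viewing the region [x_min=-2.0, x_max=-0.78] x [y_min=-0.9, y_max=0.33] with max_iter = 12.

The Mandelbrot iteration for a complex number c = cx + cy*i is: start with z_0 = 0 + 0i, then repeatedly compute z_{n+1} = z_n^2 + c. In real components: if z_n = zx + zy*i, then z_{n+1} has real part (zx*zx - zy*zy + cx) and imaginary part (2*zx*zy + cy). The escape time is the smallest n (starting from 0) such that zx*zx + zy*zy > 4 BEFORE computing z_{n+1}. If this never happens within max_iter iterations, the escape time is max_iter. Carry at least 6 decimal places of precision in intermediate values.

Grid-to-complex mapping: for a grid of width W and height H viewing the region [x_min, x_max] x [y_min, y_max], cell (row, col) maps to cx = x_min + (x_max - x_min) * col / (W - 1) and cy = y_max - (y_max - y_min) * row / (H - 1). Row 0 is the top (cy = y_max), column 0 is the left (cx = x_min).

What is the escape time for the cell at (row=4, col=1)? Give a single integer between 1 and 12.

Answer: 4

Derivation:
z_0 = 0 + 0i, c = -1.7560 + -0.1173i
Iter 1: z = -1.7560 + -0.1173i, |z|^2 = 3.0973
Iter 2: z = 1.3138 + 0.2946i, |z|^2 = 1.8128
Iter 3: z = -0.1168 + 0.6568i, |z|^2 = 0.4450
Iter 4: z = -2.1737 + -0.2706i, |z|^2 = 4.7983
Escaped at iteration 4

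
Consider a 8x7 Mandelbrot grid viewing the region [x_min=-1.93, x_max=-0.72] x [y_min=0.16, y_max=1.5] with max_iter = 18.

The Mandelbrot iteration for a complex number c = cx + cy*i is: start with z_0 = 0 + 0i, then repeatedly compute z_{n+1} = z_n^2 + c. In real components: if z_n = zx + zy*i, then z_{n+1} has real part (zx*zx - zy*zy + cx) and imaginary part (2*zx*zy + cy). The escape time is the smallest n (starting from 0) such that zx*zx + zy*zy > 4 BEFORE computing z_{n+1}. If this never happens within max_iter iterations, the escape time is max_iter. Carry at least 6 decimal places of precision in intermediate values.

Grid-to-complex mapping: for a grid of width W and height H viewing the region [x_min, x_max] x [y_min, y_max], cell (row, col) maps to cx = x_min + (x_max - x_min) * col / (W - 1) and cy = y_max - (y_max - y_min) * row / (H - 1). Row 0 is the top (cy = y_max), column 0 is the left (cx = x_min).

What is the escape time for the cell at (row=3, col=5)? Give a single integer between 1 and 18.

z_0 = 0 + 0i, c = -1.0657 + 0.8300i
Iter 1: z = -1.0657 + 0.8300i, |z|^2 = 1.8246
Iter 2: z = -0.6189 + -0.9391i, |z|^2 = 1.2649
Iter 3: z = -1.5646 + 1.9923i, |z|^2 = 6.4174
Escaped at iteration 3

Answer: 3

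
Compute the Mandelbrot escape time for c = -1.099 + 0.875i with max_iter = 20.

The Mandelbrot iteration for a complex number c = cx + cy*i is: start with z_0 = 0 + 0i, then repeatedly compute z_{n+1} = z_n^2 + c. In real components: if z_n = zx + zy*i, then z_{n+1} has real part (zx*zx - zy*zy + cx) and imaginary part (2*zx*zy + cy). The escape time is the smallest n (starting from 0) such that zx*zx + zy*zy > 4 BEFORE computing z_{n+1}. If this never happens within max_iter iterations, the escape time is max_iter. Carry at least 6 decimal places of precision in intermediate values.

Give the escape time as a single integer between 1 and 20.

z_0 = 0 + 0i, c = -1.0990 + 0.8750i
Iter 1: z = -1.0990 + 0.8750i, |z|^2 = 1.9734
Iter 2: z = -0.6568 + -1.0482i, |z|^2 = 1.5302
Iter 3: z = -1.7664 + 2.2520i, |z|^2 = 8.1919
Escaped at iteration 3

Answer: 3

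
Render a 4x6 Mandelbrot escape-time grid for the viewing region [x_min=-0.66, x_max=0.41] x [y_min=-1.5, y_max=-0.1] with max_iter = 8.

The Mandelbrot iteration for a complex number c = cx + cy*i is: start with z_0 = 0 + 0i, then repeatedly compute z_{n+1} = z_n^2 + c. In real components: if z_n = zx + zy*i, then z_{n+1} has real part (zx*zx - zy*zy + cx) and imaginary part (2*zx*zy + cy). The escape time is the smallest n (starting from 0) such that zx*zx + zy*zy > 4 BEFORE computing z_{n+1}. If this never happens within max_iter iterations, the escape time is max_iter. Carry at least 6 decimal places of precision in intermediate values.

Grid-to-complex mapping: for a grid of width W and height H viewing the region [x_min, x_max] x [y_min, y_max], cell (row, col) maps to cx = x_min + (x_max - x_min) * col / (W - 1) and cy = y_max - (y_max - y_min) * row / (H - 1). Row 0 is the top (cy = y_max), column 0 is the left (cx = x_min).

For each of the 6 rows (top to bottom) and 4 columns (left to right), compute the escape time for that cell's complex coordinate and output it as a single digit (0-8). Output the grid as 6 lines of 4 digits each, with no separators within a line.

Answer: 8887
8888
7886
4563
3332
2222

Derivation:
(row=0, col=0): c = -0.6600 + -0.1000i → escape time 8
(row=0, col=1): c = -0.3033 + -0.1000i → escape time 8
(row=0, col=2): c = 0.0533 + -0.1000i → escape time 8
(row=0, col=3): c = 0.4100 + -0.1000i → escape time 7
(row=1, col=0): c = -0.6600 + -0.3800i → escape time 8
(row=1, col=1): c = -0.3033 + -0.3800i → escape time 8
(row=1, col=2): c = 0.0533 + -0.3800i → escape time 8
(row=1, col=3): c = 0.4100 + -0.3800i → escape time 8
(row=2, col=0): c = -0.6600 + -0.6600i → escape time 7
(row=2, col=1): c = -0.3033 + -0.6600i → escape time 8
(row=2, col=2): c = 0.0533 + -0.6600i → escape time 8
(row=2, col=3): c = 0.4100 + -0.6600i → escape time 6
(row=3, col=0): c = -0.6600 + -0.9400i → escape time 4
(row=3, col=1): c = -0.3033 + -0.9400i → escape time 5
(row=3, col=2): c = 0.0533 + -0.9400i → escape time 6
(row=3, col=3): c = 0.4100 + -0.9400i → escape time 3
(row=4, col=0): c = -0.6600 + -1.2200i → escape time 3
(row=4, col=1): c = -0.3033 + -1.2200i → escape time 3
(row=4, col=2): c = 0.0533 + -1.2200i → escape time 3
(row=4, col=3): c = 0.4100 + -1.2200i → escape time 2
(row=5, col=0): c = -0.6600 + -1.5000i → escape time 2
(row=5, col=1): c = -0.3033 + -1.5000i → escape time 2
(row=5, col=2): c = 0.0533 + -1.5000i → escape time 2
(row=5, col=3): c = 0.4100 + -1.5000i → escape time 2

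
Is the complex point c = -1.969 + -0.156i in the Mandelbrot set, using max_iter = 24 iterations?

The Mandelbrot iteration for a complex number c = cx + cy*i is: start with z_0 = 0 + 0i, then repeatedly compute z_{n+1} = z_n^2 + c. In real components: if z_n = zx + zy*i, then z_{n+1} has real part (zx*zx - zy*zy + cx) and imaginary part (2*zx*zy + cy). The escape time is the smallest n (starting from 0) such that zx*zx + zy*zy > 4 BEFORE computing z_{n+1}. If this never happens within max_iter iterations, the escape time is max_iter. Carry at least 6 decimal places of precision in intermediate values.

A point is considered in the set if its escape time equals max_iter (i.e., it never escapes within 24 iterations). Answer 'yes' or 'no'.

z_0 = 0 + 0i, c = -1.9690 + -0.1560i
Iter 1: z = -1.9690 + -0.1560i, |z|^2 = 3.9013
Iter 2: z = 1.8836 + 0.4583i, |z|^2 = 3.7581
Iter 3: z = 1.3690 + 1.5706i, |z|^2 = 4.3410
Escaped at iteration 3

Answer: no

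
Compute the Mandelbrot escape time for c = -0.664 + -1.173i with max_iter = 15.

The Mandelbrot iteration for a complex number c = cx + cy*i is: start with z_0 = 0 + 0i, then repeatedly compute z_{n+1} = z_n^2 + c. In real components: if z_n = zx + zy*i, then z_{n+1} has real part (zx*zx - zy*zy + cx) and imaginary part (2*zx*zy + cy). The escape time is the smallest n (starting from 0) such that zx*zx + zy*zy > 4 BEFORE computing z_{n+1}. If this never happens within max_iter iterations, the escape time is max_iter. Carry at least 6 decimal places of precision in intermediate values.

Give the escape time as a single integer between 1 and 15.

z_0 = 0 + 0i, c = -0.6640 + -1.1730i
Iter 1: z = -0.6640 + -1.1730i, |z|^2 = 1.8168
Iter 2: z = -1.5990 + 0.3847i, |z|^2 = 2.7049
Iter 3: z = 1.7449 + -2.4034i, |z|^2 = 8.8211
Escaped at iteration 3

Answer: 3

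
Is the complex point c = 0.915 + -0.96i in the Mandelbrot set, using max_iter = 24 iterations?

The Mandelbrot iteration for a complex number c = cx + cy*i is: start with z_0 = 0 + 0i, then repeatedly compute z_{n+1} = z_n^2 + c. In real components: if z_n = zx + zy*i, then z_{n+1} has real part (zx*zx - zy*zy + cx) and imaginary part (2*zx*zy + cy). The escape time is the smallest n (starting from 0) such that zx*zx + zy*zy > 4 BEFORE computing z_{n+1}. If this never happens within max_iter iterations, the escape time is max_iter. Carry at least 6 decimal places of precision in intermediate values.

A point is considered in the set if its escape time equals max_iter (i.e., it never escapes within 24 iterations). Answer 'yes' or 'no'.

Answer: no

Derivation:
z_0 = 0 + 0i, c = 0.9150 + -0.9600i
Iter 1: z = 0.9150 + -0.9600i, |z|^2 = 1.7588
Iter 2: z = 0.8306 + -2.7168i, |z|^2 = 8.0709
Escaped at iteration 2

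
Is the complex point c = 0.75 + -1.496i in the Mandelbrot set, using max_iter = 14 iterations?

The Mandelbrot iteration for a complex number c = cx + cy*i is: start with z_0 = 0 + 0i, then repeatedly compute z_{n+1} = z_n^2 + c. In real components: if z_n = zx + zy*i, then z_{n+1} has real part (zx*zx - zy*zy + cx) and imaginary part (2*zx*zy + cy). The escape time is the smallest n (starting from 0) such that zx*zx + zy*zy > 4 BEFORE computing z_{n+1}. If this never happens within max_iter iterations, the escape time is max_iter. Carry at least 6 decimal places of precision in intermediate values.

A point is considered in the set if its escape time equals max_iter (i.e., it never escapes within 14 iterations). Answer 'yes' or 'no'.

z_0 = 0 + 0i, c = 0.7500 + -1.4960i
Iter 1: z = 0.7500 + -1.4960i, |z|^2 = 2.8005
Iter 2: z = -0.9255 + -3.7400i, |z|^2 = 14.8442
Escaped at iteration 2

Answer: no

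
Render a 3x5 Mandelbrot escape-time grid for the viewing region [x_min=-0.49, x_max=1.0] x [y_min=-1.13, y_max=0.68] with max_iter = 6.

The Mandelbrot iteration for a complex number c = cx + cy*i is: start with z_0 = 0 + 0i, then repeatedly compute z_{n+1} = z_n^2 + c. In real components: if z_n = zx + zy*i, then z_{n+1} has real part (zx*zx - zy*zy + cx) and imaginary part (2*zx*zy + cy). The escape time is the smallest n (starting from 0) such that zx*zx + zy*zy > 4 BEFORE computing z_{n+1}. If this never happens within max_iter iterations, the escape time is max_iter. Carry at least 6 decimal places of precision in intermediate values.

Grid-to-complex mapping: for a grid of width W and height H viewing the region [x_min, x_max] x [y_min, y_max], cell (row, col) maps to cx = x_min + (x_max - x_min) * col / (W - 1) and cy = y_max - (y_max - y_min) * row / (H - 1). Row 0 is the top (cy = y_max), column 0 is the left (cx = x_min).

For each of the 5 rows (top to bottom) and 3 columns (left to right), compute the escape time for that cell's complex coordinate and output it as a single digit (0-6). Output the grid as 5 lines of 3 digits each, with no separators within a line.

(row=0, col=0): c = -0.4900 + 0.6800i → escape time 6
(row=0, col=1): c = 0.2550 + 0.6800i → escape time 6
(row=0, col=2): c = 1.0000 + 0.6800i → escape time 2
(row=1, col=0): c = -0.4900 + 0.2275i → escape time 6
(row=1, col=1): c = 0.2550 + 0.2275i → escape time 6
(row=1, col=2): c = 1.0000 + 0.2275i → escape time 2
(row=2, col=0): c = -0.4900 + -0.2250i → escape time 6
(row=2, col=1): c = 0.2550 + -0.2250i → escape time 6
(row=2, col=2): c = 1.0000 + -0.2250i → escape time 2
(row=3, col=0): c = -0.4900 + -0.6775i → escape time 6
(row=3, col=1): c = 0.2550 + -0.6775i → escape time 6
(row=3, col=2): c = 1.0000 + -0.6775i → escape time 2
(row=4, col=0): c = -0.4900 + -1.1300i → escape time 3
(row=4, col=1): c = 0.2550 + -1.1300i → escape time 3
(row=4, col=2): c = 1.0000 + -1.1300i → escape time 2

Answer: 662
662
662
662
332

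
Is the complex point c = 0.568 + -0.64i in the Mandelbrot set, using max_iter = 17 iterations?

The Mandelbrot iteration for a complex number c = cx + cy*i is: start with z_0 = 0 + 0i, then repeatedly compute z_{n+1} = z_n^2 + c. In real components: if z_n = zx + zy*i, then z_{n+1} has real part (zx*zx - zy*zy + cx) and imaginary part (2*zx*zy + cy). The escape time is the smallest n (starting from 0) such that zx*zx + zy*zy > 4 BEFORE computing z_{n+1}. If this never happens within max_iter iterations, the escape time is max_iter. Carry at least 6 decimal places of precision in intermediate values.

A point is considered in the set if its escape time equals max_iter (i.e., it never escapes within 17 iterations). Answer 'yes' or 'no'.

z_0 = 0 + 0i, c = 0.5680 + -0.6400i
Iter 1: z = 0.5680 + -0.6400i, |z|^2 = 0.7322
Iter 2: z = 0.4810 + -1.3670i, |z|^2 = 2.1002
Iter 3: z = -1.0694 + -1.9552i, |z|^2 = 4.9663
Escaped at iteration 3

Answer: no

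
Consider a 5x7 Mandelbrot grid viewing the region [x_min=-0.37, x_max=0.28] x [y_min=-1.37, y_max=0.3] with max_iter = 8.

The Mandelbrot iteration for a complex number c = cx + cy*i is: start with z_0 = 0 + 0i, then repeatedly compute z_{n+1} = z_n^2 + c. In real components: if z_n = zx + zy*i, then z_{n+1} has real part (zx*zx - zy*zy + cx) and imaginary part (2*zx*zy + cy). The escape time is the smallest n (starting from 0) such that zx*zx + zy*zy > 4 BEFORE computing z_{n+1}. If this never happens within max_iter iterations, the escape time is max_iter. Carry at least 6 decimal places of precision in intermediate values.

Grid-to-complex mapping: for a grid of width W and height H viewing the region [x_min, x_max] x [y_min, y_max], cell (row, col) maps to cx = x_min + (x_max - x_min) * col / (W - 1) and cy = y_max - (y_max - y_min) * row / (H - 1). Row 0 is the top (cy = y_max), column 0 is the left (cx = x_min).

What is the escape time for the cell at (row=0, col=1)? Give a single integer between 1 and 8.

z_0 = 0 + 0i, c = -0.2075 + 0.3000i
Iter 1: z = -0.2075 + 0.3000i, |z|^2 = 0.1331
Iter 2: z = -0.2544 + 0.1755i, |z|^2 = 0.0955
Iter 3: z = -0.1736 + 0.2107i, |z|^2 = 0.0745
Iter 4: z = -0.2218 + 0.2269i, |z|^2 = 0.1006
Iter 5: z = -0.2098 + 0.1994i, |z|^2 = 0.0838
Iter 6: z = -0.2032 + 0.2163i, |z|^2 = 0.0881
Iter 7: z = -0.2130 + 0.2121i, |z|^2 = 0.0903

Answer: 8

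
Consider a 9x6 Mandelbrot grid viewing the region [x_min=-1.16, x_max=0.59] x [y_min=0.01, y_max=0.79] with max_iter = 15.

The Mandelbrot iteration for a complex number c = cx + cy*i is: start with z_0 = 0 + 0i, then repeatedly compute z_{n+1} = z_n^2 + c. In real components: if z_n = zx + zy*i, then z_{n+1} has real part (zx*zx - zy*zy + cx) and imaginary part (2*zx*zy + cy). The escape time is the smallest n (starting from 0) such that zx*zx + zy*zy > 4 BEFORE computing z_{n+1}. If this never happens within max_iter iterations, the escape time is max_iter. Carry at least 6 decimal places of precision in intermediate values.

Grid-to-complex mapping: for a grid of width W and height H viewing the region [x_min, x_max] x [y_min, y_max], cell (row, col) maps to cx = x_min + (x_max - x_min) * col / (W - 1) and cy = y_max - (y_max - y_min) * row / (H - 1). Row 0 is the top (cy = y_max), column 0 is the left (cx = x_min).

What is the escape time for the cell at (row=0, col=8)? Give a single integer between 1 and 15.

z_0 = 0 + 0i, c = 0.5900 + 0.7900i
Iter 1: z = 0.5900 + 0.7900i, |z|^2 = 0.9722
Iter 2: z = 0.3140 + 1.7222i, |z|^2 = 3.0646
Iter 3: z = -2.2774 + 1.8715i, |z|^2 = 8.6891
Escaped at iteration 3

Answer: 3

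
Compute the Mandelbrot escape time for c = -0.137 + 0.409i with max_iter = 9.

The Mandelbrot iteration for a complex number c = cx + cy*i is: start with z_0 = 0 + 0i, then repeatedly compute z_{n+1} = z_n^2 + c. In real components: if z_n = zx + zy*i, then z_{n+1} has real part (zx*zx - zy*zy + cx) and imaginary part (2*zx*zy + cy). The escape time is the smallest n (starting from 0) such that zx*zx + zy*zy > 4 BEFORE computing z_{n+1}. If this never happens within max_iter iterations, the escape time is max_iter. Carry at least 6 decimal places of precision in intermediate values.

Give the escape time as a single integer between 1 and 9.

Answer: 9

Derivation:
z_0 = 0 + 0i, c = -0.1370 + 0.4090i
Iter 1: z = -0.1370 + 0.4090i, |z|^2 = 0.1860
Iter 2: z = -0.2855 + 0.2969i, |z|^2 = 0.1697
Iter 3: z = -0.1437 + 0.2394i, |z|^2 = 0.0780
Iter 4: z = -0.1737 + 0.3402i, |z|^2 = 0.1459
Iter 5: z = -0.2226 + 0.2908i, |z|^2 = 0.1341
Iter 6: z = -0.1720 + 0.2795i, |z|^2 = 0.1077
Iter 7: z = -0.1856 + 0.3128i, |z|^2 = 0.1323
Iter 8: z = -0.2004 + 0.2929i, |z|^2 = 0.1260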